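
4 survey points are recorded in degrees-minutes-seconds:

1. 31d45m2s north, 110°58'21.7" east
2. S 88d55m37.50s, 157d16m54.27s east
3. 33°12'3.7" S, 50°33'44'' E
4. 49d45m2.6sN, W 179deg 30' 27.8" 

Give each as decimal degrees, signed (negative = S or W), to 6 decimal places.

Point 1:
  Lat: 31° + 45/60 + 2/3600 = 31 + 0.750000 + 0.000556 = 31.7505556
  N → positive
  Lon: 110 + 58/60 + 21.7/3600 = 110.9726944
  E ⇒ keep positive
Point 2:
  Lat: 88° + 55/60 + 37.5/3600 = 88 + 0.916667 + 0.010417 = 88.9270833
  S → negative
  Lon: 16′ + 54.27″ = 16.90450′; 157 + 16.90450/60 = 157.2817417
  E → positive
Point 3:
  φ: 33° + 12/60 + 3.7/3600 = 33 + 0.200000 + 0.001028 = 33.2010278
  S → negative
  Lon: 50 + 33/60 + 44/3600 = 50.5622222
  E ⇒ keep positive
Point 4:
  Lat: 49 + 45/60 + 2.6/3600 = 49.7507222
  N → positive
  Lon: 179° + 30/60 + 27.8/3600 = 179 + 0.500000 + 0.007722 = 179.5077222
  W ⇒ negate

1. 31.750556, 110.972694
2. -88.927083, 157.281742
3. -33.201028, 50.562222
4. 49.750722, -179.507722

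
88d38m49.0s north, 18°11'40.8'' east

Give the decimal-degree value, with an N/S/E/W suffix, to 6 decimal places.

88.646944° N, 18.194667° E

Lat: 88° + 38/60 + 49/3600 = 88 + 0.633333 + 0.013611 = 88.6469444
λ: 18 + 11/60 + 40.8/3600 = 18.1946667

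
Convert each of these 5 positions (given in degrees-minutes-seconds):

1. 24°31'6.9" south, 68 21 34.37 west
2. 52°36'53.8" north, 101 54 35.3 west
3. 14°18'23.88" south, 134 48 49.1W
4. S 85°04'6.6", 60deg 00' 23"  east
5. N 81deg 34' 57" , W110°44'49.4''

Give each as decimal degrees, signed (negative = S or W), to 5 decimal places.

Point 1:
  Lat: 24° + 31/60 + 6.9/3600 = 24 + 0.516667 + 0.001917 = 24.518583
  S → negative
  Lon: 68° + 21/60 + 34.37/3600 = 68 + 0.350000 + 0.009547 = 68.359547
  W ⇒ negate
Point 2:
  Lat: 36′ + 53.8″ = 36.89667′; 52 + 36.89667/60 = 52.614944
  N ⇒ keep positive
  λ: 101 + 54/60 + 35.3/3600 = 101.909806
  hemisphere W, so the sign is −
Point 3:
  Lat: 14 + 18/60 + 23.88/3600 = 14.306633
  hemisphere S, so the sign is −
  Longitude: 134° + 48/60 + 49.1/3600 = 134 + 0.800000 + 0.013639 = 134.813639
  hemisphere W, so the sign is −
Point 4:
  φ: 85° + 4/60 + 6.6/3600 = 85 + 0.066667 + 0.001833 = 85.068500
  S ⇒ negate
  Longitude: 60 + 0/60 + 23/3600 = 60.006389
  E ⇒ keep positive
Point 5:
  Lat: 81° + 34/60 + 57/3600 = 81 + 0.566667 + 0.015833 = 81.582500
  N → positive
  Longitude: 44′ + 49.4″ = 44.82333′; 110 + 44.82333/60 = 110.747056
  hemisphere W, so the sign is −

1. -24.51858, -68.35955
2. 52.61494, -101.90981
3. -14.30663, -134.81364
4. -85.06850, 60.00639
5. 81.58250, -110.74706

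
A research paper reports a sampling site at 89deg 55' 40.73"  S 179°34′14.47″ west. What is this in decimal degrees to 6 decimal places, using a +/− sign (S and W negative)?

Lat: 89° + 55/60 + 40.73/3600 = 89 + 0.916667 + 0.011314 = 89.9279806
hemisphere S, so the sign is −
λ: 179° + 34/60 + 14.47/3600 = 179 + 0.566667 + 0.004019 = 179.5706861
W → negative

-89.927981, -179.570686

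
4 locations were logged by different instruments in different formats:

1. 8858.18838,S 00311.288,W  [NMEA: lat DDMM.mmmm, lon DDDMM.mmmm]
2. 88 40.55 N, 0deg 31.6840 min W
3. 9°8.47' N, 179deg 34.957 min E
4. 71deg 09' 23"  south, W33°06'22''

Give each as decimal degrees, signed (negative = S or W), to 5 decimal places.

1. -88.96981, -3.18813
2. 88.67583, -0.52807
3. 9.14117, 179.58262
4. -71.15639, -33.10611

Point 1:
  φ: split at 2 digits → 88° and 58.18838′; 88 + 58.18838/60 = 88.969806
  S ⇒ negate
  λ: split at 3 digits → 003° and 11.288′; 3 + 11.288/60 = 3.188133
  W → negative
Point 2:
  φ: 40.55′ = 0.675833°; total 88.675833
  N ⇒ keep positive
  Lon: 31.684′ = 0.528067°; total 0.528067
  W ⇒ negate
Point 3:
  Latitude: 9 + 8.47/60 = 9.141167
  N → positive
  Longitude: 34.957′ = 0.582617°; total 179.582617
  E ⇒ keep positive
Point 4:
  Lat: 71 + 9/60 + 23/3600 = 71.156389
  hemisphere S, so the sign is −
  Longitude: 33° + 6/60 + 22/3600 = 33 + 0.100000 + 0.006111 = 33.106111
  W → negative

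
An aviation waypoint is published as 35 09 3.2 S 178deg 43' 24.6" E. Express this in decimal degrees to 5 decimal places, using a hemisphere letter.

35.15089° S, 178.72350° E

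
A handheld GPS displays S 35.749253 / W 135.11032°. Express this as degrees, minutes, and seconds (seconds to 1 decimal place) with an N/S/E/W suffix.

35°44′57.3″ S, 135°06′37.2″ W

Lat: 0.749253° → 44.95518′; 0.95518 × 60 = 57.311″
λ: 0.110320° → 6.61920′; 0.61920 × 60 = 37.152″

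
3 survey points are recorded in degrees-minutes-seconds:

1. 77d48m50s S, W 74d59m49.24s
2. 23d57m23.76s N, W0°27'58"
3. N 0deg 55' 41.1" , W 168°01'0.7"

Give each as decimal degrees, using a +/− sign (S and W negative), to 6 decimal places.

Point 1:
  Latitude: 77 + 48/60 + 50/3600 = 77.8138889
  S → negative
  λ: 74 + 59/60 + 49.24/3600 = 74.9970111
  W → negative
Point 2:
  Lat: 23° + 57/60 + 23.76/3600 = 23 + 0.950000 + 0.006600 = 23.9566000
  N ⇒ keep positive
  Lon: 27′ + 58″ = 27.96667′; 0 + 27.96667/60 = 0.4661111
  hemisphere W, so the sign is −
Point 3:
  Lat: 0° + 55/60 + 41.1/3600 = 0 + 0.916667 + 0.011417 = 0.9280833
  N ⇒ keep positive
  λ: 168 + 1/60 + 0.7/3600 = 168.0168611
  W → negative

1. -77.813889, -74.997011
2. 23.956600, -0.466111
3. 0.928083, -168.016861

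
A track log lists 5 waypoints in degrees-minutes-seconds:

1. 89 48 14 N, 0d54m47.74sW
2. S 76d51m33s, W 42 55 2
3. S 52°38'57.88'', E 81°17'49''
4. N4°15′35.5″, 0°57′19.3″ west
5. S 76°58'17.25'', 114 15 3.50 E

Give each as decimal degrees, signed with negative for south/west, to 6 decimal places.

1. 89.803889, -0.913261
2. -76.859167, -42.917222
3. -52.649411, 81.296944
4. 4.259861, -0.955361
5. -76.971458, 114.250972

Point 1:
  φ: 89° + 48/60 + 14/3600 = 89 + 0.800000 + 0.003889 = 89.8038889
  N → positive
  Lon: 54′ + 47.74″ = 54.79567′; 0 + 54.79567/60 = 0.9132611
  W → negative
Point 2:
  Lat: 51′ + 33″ = 51.55000′; 76 + 51.55000/60 = 76.8591667
  hemisphere S, so the sign is −
  Lon: 42° + 55/60 + 2/3600 = 42 + 0.916667 + 0.000556 = 42.9172222
  W → negative
Point 3:
  Lat: 38′ + 57.88″ = 38.96467′; 52 + 38.96467/60 = 52.6494111
  hemisphere S, so the sign is −
  λ: 81° + 17/60 + 49/3600 = 81 + 0.283333 + 0.013611 = 81.2969444
  E → positive
Point 4:
  Latitude: 4 + 15/60 + 35.5/3600 = 4.2598611
  N ⇒ keep positive
  Longitude: 0° + 57/60 + 19.3/3600 = 0 + 0.950000 + 0.005361 = 0.9553611
  hemisphere W, so the sign is −
Point 5:
  Latitude: 58′ + 17.25″ = 58.28750′; 76 + 58.28750/60 = 76.9714583
  S → negative
  Lon: 114 + 15/60 + 3.5/3600 = 114.2509722
  E → positive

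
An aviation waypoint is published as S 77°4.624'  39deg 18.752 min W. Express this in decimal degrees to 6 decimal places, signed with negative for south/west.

-77.077067, -39.312533

Lat: 4.624′ = 0.077067°; total 77.0770667
S ⇒ negate
Lon: 39 + 18.752/60 = 39.3125333
hemisphere W, so the sign is −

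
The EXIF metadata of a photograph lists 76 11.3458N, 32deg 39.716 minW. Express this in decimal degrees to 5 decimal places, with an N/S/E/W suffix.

76.18910° N, 32.66193° W

Latitude: 11.3458′ = 0.189097°; total 76.189097
Lon: 39.716′ = 0.661933°; total 32.661933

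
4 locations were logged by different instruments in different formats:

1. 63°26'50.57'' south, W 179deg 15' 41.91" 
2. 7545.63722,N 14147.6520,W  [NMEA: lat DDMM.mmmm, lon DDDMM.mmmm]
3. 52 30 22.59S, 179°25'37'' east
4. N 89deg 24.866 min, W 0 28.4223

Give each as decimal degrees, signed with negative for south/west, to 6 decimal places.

Point 1:
  Latitude: 63° + 26/60 + 50.57/3600 = 63 + 0.433333 + 0.014047 = 63.4473806
  hemisphere S, so the sign is −
  Longitude: 179 + 15/60 + 41.91/3600 = 179.2616417
  W → negative
Point 2:
  Latitude: degrees = first 2 digits = 75, minutes = 45.63722; 75 + 45.63722/60 = 75.7606203
  N ⇒ keep positive
  λ: degrees = first 3 digits = 141, minutes = 47.652; 141 + 47.652/60 = 141.7942000
  W ⇒ negate
Point 3:
  Lat: 30′ + 22.59″ = 30.37650′; 52 + 30.37650/60 = 52.5062750
  S → negative
  λ: 179° + 25/60 + 37/3600 = 179 + 0.416667 + 0.010278 = 179.4269444
  E → positive
Point 4:
  φ: 24.866′ = 0.414433°; total 89.4144333
  N → positive
  λ: 28.4223′ = 0.473705°; total 0.4737050
  W ⇒ negate

1. -63.447381, -179.261642
2. 75.760620, -141.794200
3. -52.506275, 179.426944
4. 89.414433, -0.473705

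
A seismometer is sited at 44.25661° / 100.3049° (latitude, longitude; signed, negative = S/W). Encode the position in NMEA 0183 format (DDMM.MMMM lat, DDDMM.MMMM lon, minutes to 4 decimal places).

Latitude: fractional part 0.256610 → 15.396600 minutes
Longitude: fractional part 0.304900 → 18.294000 minutes

4415.3966,N / 10018.2940,E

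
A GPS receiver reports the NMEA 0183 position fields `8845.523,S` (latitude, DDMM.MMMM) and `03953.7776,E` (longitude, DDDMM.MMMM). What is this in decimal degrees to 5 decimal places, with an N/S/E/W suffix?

Latitude: split at 2 digits → 88° and 45.523′; 88 + 45.523/60 = 88.758717
λ: split at 3 digits → 039° and 53.7776′; 39 + 53.7776/60 = 39.896293

88.75872° S, 39.89629° E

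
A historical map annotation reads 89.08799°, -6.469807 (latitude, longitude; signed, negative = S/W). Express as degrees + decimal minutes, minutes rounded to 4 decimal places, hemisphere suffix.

89° 5.2794′ N, 6° 28.1884′ W

Lat: 89° + 0.087990 × 60 = 89° 5.279400′
Longitude is negative → W; |value| = 6.469807
Longitude: 6° + 0.469807 × 60 = 6° 28.188420′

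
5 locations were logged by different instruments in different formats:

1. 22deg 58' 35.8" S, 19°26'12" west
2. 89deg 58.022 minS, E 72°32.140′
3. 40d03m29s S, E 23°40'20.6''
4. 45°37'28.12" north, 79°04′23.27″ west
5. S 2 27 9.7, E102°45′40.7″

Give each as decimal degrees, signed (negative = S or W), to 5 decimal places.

Point 1:
  Lat: 22 + 58/60 + 35.8/3600 = 22.976611
  S ⇒ negate
  Longitude: 19° + 26/60 + 12/3600 = 19 + 0.433333 + 0.003333 = 19.436667
  W → negative
Point 2:
  Lat: 58.022′ = 0.967033°; total 89.967033
  S ⇒ negate
  Lon: 32.14′ = 0.535667°; total 72.535667
  E ⇒ keep positive
Point 3:
  φ: 40° + 3/60 + 29/3600 = 40 + 0.050000 + 0.008056 = 40.058056
  hemisphere S, so the sign is −
  Longitude: 40′ + 20.6″ = 40.34333′; 23 + 40.34333/60 = 23.672389
  E → positive
Point 4:
  φ: 45 + 37/60 + 28.12/3600 = 45.624478
  N ⇒ keep positive
  Lon: 4′ + 23.27″ = 4.38783′; 79 + 4.38783/60 = 79.073131
  W ⇒ negate
Point 5:
  Lat: 2 + 27/60 + 9.7/3600 = 2.452694
  S ⇒ negate
  Lon: 102° + 45/60 + 40.7/3600 = 102 + 0.750000 + 0.011306 = 102.761306
  E ⇒ keep positive

1. -22.97661, -19.43667
2. -89.96703, 72.53567
3. -40.05806, 23.67239
4. 45.62448, -79.07313
5. -2.45269, 102.76131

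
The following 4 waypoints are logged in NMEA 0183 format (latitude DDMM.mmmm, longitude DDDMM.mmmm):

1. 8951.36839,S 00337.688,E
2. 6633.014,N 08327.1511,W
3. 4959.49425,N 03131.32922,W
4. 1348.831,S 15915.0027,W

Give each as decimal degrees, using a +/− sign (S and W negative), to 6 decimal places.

1. -89.856140, 3.628133
2. 66.550233, -83.452518
3. 49.991571, -31.522154
4. -13.813850, -159.250045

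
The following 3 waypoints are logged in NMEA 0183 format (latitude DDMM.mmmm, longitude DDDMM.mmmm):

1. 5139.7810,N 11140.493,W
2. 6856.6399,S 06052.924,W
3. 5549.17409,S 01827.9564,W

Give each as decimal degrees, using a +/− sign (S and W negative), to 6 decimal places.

Point 1:
  Lat: degrees = first 2 digits = 51, minutes = 39.781; 51 + 39.781/60 = 51.6630167
  N ⇒ keep positive
  Lon: degrees = first 3 digits = 111, minutes = 40.493; 111 + 40.493/60 = 111.6748833
  W → negative
Point 2:
  Latitude: degrees = first 2 digits = 68, minutes = 56.6399; 68 + 56.6399/60 = 68.9439983
  S → negative
  Longitude: split at 3 digits → 060° and 52.924′; 60 + 52.924/60 = 60.8820667
  W ⇒ negate
Point 3:
  Latitude: split at 2 digits → 55° and 49.17409′; 55 + 49.17409/60 = 55.8195682
  S ⇒ negate
  Longitude: split at 3 digits → 018° and 27.9564′; 18 + 27.9564/60 = 18.4659400
  hemisphere W, so the sign is −

1. 51.663017, -111.674883
2. -68.943998, -60.882067
3. -55.819568, -18.465940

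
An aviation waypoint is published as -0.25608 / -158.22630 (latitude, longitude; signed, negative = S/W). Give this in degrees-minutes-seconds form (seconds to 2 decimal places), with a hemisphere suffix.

Latitude is negative → S; |value| = 0.256080
φ: 0.256080 × 60 = 15.36480′ → 15′, remainder × 60 = 21.8880″
Longitude is negative → W; |value| = 158.226300
λ: 0.226300° → 13.57800′; 0.57800 × 60 = 34.6800″

0°15′21.89″ S, 158°13′34.68″ W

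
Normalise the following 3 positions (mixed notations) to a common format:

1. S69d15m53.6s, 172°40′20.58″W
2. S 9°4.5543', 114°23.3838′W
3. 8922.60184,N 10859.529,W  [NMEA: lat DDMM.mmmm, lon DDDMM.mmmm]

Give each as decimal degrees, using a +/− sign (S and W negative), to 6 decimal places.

Point 1:
  Lat: 15′ + 53.6″ = 15.89333′; 69 + 15.89333/60 = 69.2648889
  S → negative
  λ: 172° + 40/60 + 20.58/3600 = 172 + 0.666667 + 0.005717 = 172.6723833
  W → negative
Point 2:
  Latitude: 4.5543′ = 0.075905°; total 9.0759050
  S ⇒ negate
  λ: 114 + 23.3838/60 = 114.3897300
  W → negative
Point 3:
  Lat: degrees = first 2 digits = 89, minutes = 22.60184; 89 + 22.60184/60 = 89.3766973
  N ⇒ keep positive
  Lon: degrees = first 3 digits = 108, minutes = 59.529; 108 + 59.529/60 = 108.9921500
  hemisphere W, so the sign is −

1. -69.264889, -172.672383
2. -9.075905, -114.389730
3. 89.376697, -108.992150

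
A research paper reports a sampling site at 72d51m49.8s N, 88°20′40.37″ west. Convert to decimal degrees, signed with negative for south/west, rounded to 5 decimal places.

72.86383, -88.34455

Latitude: 72 + 51/60 + 49.8/3600 = 72.863833
N ⇒ keep positive
Longitude: 88 + 20/60 + 40.37/3600 = 88.344547
W → negative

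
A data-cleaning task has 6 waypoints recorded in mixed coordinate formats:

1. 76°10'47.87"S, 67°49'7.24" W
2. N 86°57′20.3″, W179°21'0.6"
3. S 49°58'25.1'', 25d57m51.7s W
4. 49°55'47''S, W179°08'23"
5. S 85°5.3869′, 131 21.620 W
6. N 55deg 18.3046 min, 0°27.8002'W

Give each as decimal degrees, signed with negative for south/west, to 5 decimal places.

1. -76.17996, -67.81868
2. 86.95564, -179.35017
3. -49.97364, -25.96436
4. -49.92972, -179.13972
5. -85.08978, -131.36033
6. 55.30508, -0.46334

Point 1:
  φ: 10′ + 47.87″ = 10.79783′; 76 + 10.79783/60 = 76.179964
  S ⇒ negate
  Longitude: 67 + 49/60 + 7.24/3600 = 67.818678
  W → negative
Point 2:
  Latitude: 86° + 57/60 + 20.3/3600 = 86 + 0.950000 + 0.005639 = 86.955639
  N → positive
  Lon: 179 + 21/60 + 0.6/3600 = 179.350167
  W → negative
Point 3:
  φ: 58′ + 25.1″ = 58.41833′; 49 + 58.41833/60 = 49.973639
  hemisphere S, so the sign is −
  Lon: 57′ + 51.7″ = 57.86167′; 25 + 57.86167/60 = 25.964361
  W → negative
Point 4:
  Lat: 55′ + 47″ = 55.78333′; 49 + 55.78333/60 = 49.929722
  S ⇒ negate
  Lon: 8′ + 23″ = 8.38333′; 179 + 8.38333/60 = 179.139722
  W ⇒ negate
Point 5:
  Latitude: 5.3869′ = 0.089782°; total 85.089782
  hemisphere S, so the sign is −
  Lon: 131 + 21.62/60 = 131.360333
  W ⇒ negate
Point 6:
  φ: 55 + 18.3046/60 = 55.305077
  N → positive
  Lon: 0 + 27.8002/60 = 0.463337
  hemisphere W, so the sign is −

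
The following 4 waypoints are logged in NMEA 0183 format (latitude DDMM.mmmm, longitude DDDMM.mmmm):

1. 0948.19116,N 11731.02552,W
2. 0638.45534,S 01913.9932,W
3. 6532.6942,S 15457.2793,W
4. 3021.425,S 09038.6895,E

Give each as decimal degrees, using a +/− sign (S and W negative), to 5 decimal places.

1. 9.80319, -117.51709
2. -6.64092, -19.23322
3. -65.54490, -154.95466
4. -30.35708, 90.64483

Point 1:
  Lat: degrees = first 2 digits = 9, minutes = 48.19116; 9 + 48.19116/60 = 9.803186
  N ⇒ keep positive
  Longitude: degrees = first 3 digits = 117, minutes = 31.02552; 117 + 31.02552/60 = 117.517092
  W ⇒ negate
Point 2:
  Lat: split at 2 digits → 06° and 38.45534′; 6 + 38.45534/60 = 6.640922
  hemisphere S, so the sign is −
  Longitude: degrees = first 3 digits = 19, minutes = 13.9932; 19 + 13.9932/60 = 19.233220
  hemisphere W, so the sign is −
Point 3:
  Lat: degrees = first 2 digits = 65, minutes = 32.6942; 65 + 32.6942/60 = 65.544903
  hemisphere S, so the sign is −
  Lon: split at 3 digits → 154° and 57.2793′; 154 + 57.2793/60 = 154.954655
  W → negative
Point 4:
  Lat: degrees = first 2 digits = 30, minutes = 21.425; 30 + 21.425/60 = 30.357083
  S ⇒ negate
  Longitude: degrees = first 3 digits = 90, minutes = 38.6895; 90 + 38.6895/60 = 90.644825
  E ⇒ keep positive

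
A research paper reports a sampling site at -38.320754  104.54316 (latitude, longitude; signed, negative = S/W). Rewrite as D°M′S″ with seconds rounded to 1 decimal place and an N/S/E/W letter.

38°19′14.7″ S, 104°32′35.4″ E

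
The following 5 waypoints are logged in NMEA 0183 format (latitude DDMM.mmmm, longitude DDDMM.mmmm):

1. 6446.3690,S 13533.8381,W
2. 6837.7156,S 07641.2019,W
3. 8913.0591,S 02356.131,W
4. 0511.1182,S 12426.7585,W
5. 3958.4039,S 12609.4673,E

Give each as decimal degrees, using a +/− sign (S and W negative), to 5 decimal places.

1. -64.77282, -135.56397
2. -68.62859, -76.68670
3. -89.21765, -23.93552
4. -5.18530, -124.44598
5. -39.97340, 126.15779

Point 1:
  Latitude: degrees = first 2 digits = 64, minutes = 46.369; 64 + 46.369/60 = 64.772817
  S ⇒ negate
  Lon: split at 3 digits → 135° and 33.8381′; 135 + 33.8381/60 = 135.563968
  W ⇒ negate
Point 2:
  φ: degrees = first 2 digits = 68, minutes = 37.7156; 68 + 37.7156/60 = 68.628593
  S ⇒ negate
  λ: degrees = first 3 digits = 76, minutes = 41.2019; 76 + 41.2019/60 = 76.686698
  W ⇒ negate
Point 3:
  Latitude: degrees = first 2 digits = 89, minutes = 13.0591; 89 + 13.0591/60 = 89.217652
  hemisphere S, so the sign is −
  λ: degrees = first 3 digits = 23, minutes = 56.131; 23 + 56.131/60 = 23.935517
  W ⇒ negate
Point 4:
  Lat: degrees = first 2 digits = 5, minutes = 11.1182; 5 + 11.1182/60 = 5.185303
  S → negative
  Longitude: degrees = first 3 digits = 124, minutes = 26.7585; 124 + 26.7585/60 = 124.445975
  W → negative
Point 5:
  φ: split at 2 digits → 39° and 58.4039′; 39 + 58.4039/60 = 39.973398
  S → negative
  λ: degrees = first 3 digits = 126, minutes = 9.4673; 126 + 9.4673/60 = 126.157788
  E ⇒ keep positive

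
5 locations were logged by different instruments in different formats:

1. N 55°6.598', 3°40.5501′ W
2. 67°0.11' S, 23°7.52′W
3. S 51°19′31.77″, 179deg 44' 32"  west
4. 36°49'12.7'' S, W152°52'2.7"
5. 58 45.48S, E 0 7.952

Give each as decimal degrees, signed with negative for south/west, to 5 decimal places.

Point 1:
  Latitude: 6.598′ = 0.109967°; total 55.109967
  N ⇒ keep positive
  Longitude: 40.5501′ = 0.675835°; total 3.675835
  W ⇒ negate
Point 2:
  Lat: 0.11′ = 0.001833°; total 67.001833
  S → negative
  λ: 23 + 7.52/60 = 23.125333
  W → negative
Point 3:
  φ: 19′ + 31.77″ = 19.52950′; 51 + 19.52950/60 = 51.325492
  S → negative
  Lon: 44′ + 32″ = 44.53333′; 179 + 44.53333/60 = 179.742222
  W → negative
Point 4:
  Lat: 36° + 49/60 + 12.7/3600 = 36 + 0.816667 + 0.003528 = 36.820194
  S ⇒ negate
  λ: 152 + 52/60 + 2.7/3600 = 152.867417
  W ⇒ negate
Point 5:
  φ: 45.48′ = 0.758000°; total 58.758000
  hemisphere S, so the sign is −
  Longitude: 7.952′ = 0.132533°; total 0.132533
  E ⇒ keep positive

1. 55.10997, -3.67584
2. -67.00183, -23.12533
3. -51.32549, -179.74222
4. -36.82019, -152.86742
5. -58.75800, 0.13253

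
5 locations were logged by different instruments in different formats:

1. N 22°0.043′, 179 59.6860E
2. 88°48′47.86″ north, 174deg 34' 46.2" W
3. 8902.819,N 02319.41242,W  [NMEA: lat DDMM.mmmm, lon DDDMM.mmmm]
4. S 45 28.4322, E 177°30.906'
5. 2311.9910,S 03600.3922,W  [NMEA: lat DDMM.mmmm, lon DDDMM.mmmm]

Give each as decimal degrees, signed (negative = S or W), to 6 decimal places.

Point 1:
  φ: 22 + 0.043/60 = 22.0007167
  N ⇒ keep positive
  Longitude: 59.686′ = 0.994767°; total 179.9947667
  E ⇒ keep positive
Point 2:
  Lat: 88 + 48/60 + 47.86/3600 = 88.8132944
  N → positive
  Longitude: 174° + 34/60 + 46.2/3600 = 174 + 0.566667 + 0.012833 = 174.5795000
  hemisphere W, so the sign is −
Point 3:
  Latitude: degrees = first 2 digits = 89, minutes = 2.819; 89 + 2.819/60 = 89.0469833
  N → positive
  Lon: degrees = first 3 digits = 23, minutes = 19.41242; 23 + 19.41242/60 = 23.3235403
  W ⇒ negate
Point 4:
  φ: 45 + 28.4322/60 = 45.4738700
  S ⇒ negate
  Longitude: 30.906′ = 0.515100°; total 177.5151000
  E ⇒ keep positive
Point 5:
  Latitude: degrees = first 2 digits = 23, minutes = 11.991; 23 + 11.991/60 = 23.1998500
  S ⇒ negate
  Longitude: split at 3 digits → 036° and 0.3922′; 36 + 0.3922/60 = 36.0065367
  W ⇒ negate

1. 22.000717, 179.994767
2. 88.813294, -174.579500
3. 89.046983, -23.323540
4. -45.473870, 177.515100
5. -23.199850, -36.006537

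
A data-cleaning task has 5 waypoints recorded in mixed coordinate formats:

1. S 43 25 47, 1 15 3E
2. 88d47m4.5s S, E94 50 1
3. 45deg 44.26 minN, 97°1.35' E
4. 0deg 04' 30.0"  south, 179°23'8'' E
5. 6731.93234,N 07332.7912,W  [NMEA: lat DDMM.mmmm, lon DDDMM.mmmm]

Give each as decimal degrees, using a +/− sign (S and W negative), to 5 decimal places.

1. -43.42972, 1.25083
2. -88.78458, 94.83361
3. 45.73767, 97.02250
4. -0.07500, 179.38556
5. 67.53221, -73.54652

Point 1:
  Latitude: 25′ + 47″ = 25.78333′; 43 + 25.78333/60 = 43.429722
  S ⇒ negate
  λ: 1 + 15/60 + 3/3600 = 1.250833
  E → positive
Point 2:
  φ: 88 + 47/60 + 4.5/3600 = 88.784583
  S → negative
  Longitude: 94° + 50/60 + 1/3600 = 94 + 0.833333 + 0.000278 = 94.833611
  E ⇒ keep positive
Point 3:
  Lat: 44.26′ = 0.737667°; total 45.737667
  N ⇒ keep positive
  Longitude: 97 + 1.35/60 = 97.022500
  E → positive
Point 4:
  Latitude: 0° + 4/60 + 30/3600 = 0 + 0.066667 + 0.008333 = 0.075000
  S ⇒ negate
  λ: 179° + 23/60 + 8/3600 = 179 + 0.383333 + 0.002222 = 179.385556
  E ⇒ keep positive
Point 5:
  φ: split at 2 digits → 67° and 31.93234′; 67 + 31.93234/60 = 67.532206
  N ⇒ keep positive
  λ: degrees = first 3 digits = 73, minutes = 32.7912; 73 + 32.7912/60 = 73.546520
  W ⇒ negate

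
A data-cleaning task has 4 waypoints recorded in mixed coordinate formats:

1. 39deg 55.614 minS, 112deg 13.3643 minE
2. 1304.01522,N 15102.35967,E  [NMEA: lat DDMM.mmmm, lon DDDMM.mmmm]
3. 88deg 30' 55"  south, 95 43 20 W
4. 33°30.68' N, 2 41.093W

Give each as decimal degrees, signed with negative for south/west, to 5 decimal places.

Point 1:
  Latitude: 55.614′ = 0.926900°; total 39.926900
  S → negative
  Lon: 13.3643′ = 0.222738°; total 112.222738
  E → positive
Point 2:
  Lat: split at 2 digits → 13° and 4.01522′; 13 + 4.01522/60 = 13.066920
  N ⇒ keep positive
  λ: split at 3 digits → 151° and 2.35967′; 151 + 2.35967/60 = 151.039328
  E → positive
Point 3:
  φ: 88 + 30/60 + 55/3600 = 88.515278
  S ⇒ negate
  λ: 43′ + 20″ = 43.33333′; 95 + 43.33333/60 = 95.722222
  hemisphere W, so the sign is −
Point 4:
  Latitude: 33 + 30.68/60 = 33.511333
  N ⇒ keep positive
  λ: 2 + 41.093/60 = 2.684883
  W ⇒ negate

1. -39.92690, 112.22274
2. 13.06692, 151.03933
3. -88.51528, -95.72222
4. 33.51133, -2.68488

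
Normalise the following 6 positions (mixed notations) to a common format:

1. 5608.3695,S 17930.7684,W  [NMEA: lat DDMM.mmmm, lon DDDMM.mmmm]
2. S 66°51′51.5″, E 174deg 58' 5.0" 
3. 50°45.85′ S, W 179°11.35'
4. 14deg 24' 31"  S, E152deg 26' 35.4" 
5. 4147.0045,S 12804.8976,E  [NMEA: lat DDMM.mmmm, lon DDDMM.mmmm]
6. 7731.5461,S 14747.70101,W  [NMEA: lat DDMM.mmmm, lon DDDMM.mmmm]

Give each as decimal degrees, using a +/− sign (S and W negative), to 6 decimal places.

Point 1:
  φ: split at 2 digits → 56° and 8.3695′; 56 + 8.3695/60 = 56.1394917
  S ⇒ negate
  Longitude: split at 3 digits → 179° and 30.7684′; 179 + 30.7684/60 = 179.5128067
  W ⇒ negate
Point 2:
  Latitude: 66° + 51/60 + 51.5/3600 = 66 + 0.850000 + 0.014306 = 66.8643056
  S → negative
  λ: 174 + 58/60 + 5/3600 = 174.9680556
  E → positive
Point 3:
  Latitude: 45.85′ = 0.764167°; total 50.7641667
  S → negative
  Longitude: 11.35′ = 0.189167°; total 179.1891667
  W → negative
Point 4:
  Latitude: 14° + 24/60 + 31/3600 = 14 + 0.400000 + 0.008611 = 14.4086111
  hemisphere S, so the sign is −
  Longitude: 26′ + 35.4″ = 26.59000′; 152 + 26.59000/60 = 152.4431667
  E → positive
Point 5:
  φ: degrees = first 2 digits = 41, minutes = 47.0045; 41 + 47.0045/60 = 41.7834083
  hemisphere S, so the sign is −
  Lon: split at 3 digits → 128° and 4.8976′; 128 + 4.8976/60 = 128.0816267
  E → positive
Point 6:
  φ: split at 2 digits → 77° and 31.5461′; 77 + 31.5461/60 = 77.5257683
  hemisphere S, so the sign is −
  Longitude: degrees = first 3 digits = 147, minutes = 47.70101; 147 + 47.70101/60 = 147.7950168
  W → negative

1. -56.139492, -179.512807
2. -66.864306, 174.968056
3. -50.764167, -179.189167
4. -14.408611, 152.443167
5. -41.783408, 128.081627
6. -77.525768, -147.795017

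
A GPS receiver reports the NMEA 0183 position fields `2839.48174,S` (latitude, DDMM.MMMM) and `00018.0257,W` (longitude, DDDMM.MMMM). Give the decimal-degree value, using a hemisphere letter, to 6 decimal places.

φ: degrees = first 2 digits = 28, minutes = 39.48174; 28 + 39.48174/60 = 28.6580290
λ: split at 3 digits → 000° and 18.0257′; 0 + 18.0257/60 = 0.3004283

28.658029° S, 0.300428° W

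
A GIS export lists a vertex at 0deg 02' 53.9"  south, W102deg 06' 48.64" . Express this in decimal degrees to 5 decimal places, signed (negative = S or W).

Latitude: 2′ + 53.9″ = 2.89833′; 0 + 2.89833/60 = 0.048306
hemisphere S, so the sign is −
Lon: 6′ + 48.64″ = 6.81067′; 102 + 6.81067/60 = 102.113511
hemisphere W, so the sign is −

-0.04831, -102.11351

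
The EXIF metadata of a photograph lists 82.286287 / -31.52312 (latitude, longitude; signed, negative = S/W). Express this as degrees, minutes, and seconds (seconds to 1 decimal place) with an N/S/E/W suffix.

Lat: 0.286287 × 60 = 17.17722′ → 17′, remainder × 60 = 10.633″
Longitude is negative → W; |value| = 31.523120
Lon: 0.523120 × 60 = 31.38720′ → 31′, remainder × 60 = 23.232″

82°17′10.6″ N, 31°31′23.2″ W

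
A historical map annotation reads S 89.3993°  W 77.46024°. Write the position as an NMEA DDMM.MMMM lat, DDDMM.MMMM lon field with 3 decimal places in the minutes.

8923.958,S / 07727.614,W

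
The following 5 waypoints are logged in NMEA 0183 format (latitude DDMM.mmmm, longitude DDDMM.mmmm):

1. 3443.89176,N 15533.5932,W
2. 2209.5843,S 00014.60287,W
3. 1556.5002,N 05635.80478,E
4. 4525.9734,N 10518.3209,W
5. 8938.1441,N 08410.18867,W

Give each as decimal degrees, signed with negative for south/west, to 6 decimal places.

1. 34.731529, -155.559887
2. -22.159738, -0.243381
3. 15.941670, 56.596746
4. 45.432890, -105.305348
5. 89.635735, -84.169811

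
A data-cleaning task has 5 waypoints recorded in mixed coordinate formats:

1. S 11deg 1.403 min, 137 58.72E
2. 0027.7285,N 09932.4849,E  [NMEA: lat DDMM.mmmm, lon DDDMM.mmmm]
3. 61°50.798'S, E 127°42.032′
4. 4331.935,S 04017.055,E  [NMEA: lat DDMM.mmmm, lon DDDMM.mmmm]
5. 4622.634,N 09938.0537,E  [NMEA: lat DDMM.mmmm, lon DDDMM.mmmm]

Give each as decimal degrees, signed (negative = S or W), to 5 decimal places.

1. -11.02338, 137.97867
2. 0.46214, 99.54142
3. -61.84663, 127.70053
4. -43.53225, 40.28425
5. 46.37723, 99.63423

Point 1:
  Lat: 1.403′ = 0.023383°; total 11.023383
  S ⇒ negate
  Lon: 58.72′ = 0.978667°; total 137.978667
  E → positive
Point 2:
  Lat: split at 2 digits → 00° and 27.7285′; 0 + 27.7285/60 = 0.462142
  N ⇒ keep positive
  Longitude: degrees = first 3 digits = 99, minutes = 32.4849; 99 + 32.4849/60 = 99.541415
  E → positive
Point 3:
  Latitude: 61 + 50.798/60 = 61.846633
  S → negative
  Lon: 42.032′ = 0.700533°; total 127.700533
  E ⇒ keep positive
Point 4:
  Lat: degrees = first 2 digits = 43, minutes = 31.935; 43 + 31.935/60 = 43.532250
  S → negative
  Longitude: split at 3 digits → 040° and 17.055′; 40 + 17.055/60 = 40.284250
  E → positive
Point 5:
  Lat: degrees = first 2 digits = 46, minutes = 22.634; 46 + 22.634/60 = 46.377233
  N → positive
  Longitude: degrees = first 3 digits = 99, minutes = 38.0537; 99 + 38.0537/60 = 99.634228
  E ⇒ keep positive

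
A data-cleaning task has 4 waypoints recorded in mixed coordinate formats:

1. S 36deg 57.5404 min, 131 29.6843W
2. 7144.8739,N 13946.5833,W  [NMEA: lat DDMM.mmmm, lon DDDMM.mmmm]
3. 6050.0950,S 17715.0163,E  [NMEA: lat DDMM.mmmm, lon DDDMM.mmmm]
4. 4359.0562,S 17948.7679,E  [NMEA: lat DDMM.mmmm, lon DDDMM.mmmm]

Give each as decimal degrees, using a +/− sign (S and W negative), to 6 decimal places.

1. -36.959007, -131.494738
2. 71.747898, -139.776388
3. -60.834917, 177.250272
4. -43.984270, 179.812798

Point 1:
  φ: 36 + 57.5404/60 = 36.9590067
  S ⇒ negate
  Lon: 131 + 29.6843/60 = 131.4947383
  hemisphere W, so the sign is −
Point 2:
  Latitude: split at 2 digits → 71° and 44.8739′; 71 + 44.8739/60 = 71.7478983
  N ⇒ keep positive
  Longitude: split at 3 digits → 139° and 46.5833′; 139 + 46.5833/60 = 139.7763883
  hemisphere W, so the sign is −
Point 3:
  Latitude: degrees = first 2 digits = 60, minutes = 50.095; 60 + 50.095/60 = 60.8349167
  S → negative
  Lon: degrees = first 3 digits = 177, minutes = 15.0163; 177 + 15.0163/60 = 177.2502717
  E ⇒ keep positive
Point 4:
  Lat: degrees = first 2 digits = 43, minutes = 59.0562; 43 + 59.0562/60 = 43.9842700
  S ⇒ negate
  Lon: degrees = first 3 digits = 179, minutes = 48.7679; 179 + 48.7679/60 = 179.8127983
  E → positive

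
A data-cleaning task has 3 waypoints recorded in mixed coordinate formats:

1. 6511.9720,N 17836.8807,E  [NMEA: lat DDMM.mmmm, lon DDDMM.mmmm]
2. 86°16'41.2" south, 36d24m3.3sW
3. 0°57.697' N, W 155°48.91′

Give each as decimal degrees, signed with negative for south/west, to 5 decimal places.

1. 65.19953, 178.61468
2. -86.27811, -36.40092
3. 0.96162, -155.81517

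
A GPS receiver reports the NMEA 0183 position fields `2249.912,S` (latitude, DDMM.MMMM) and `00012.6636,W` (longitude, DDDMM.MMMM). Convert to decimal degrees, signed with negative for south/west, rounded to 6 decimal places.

φ: split at 2 digits → 22° and 49.912′; 22 + 49.912/60 = 22.8318667
hemisphere S, so the sign is −
Lon: split at 3 digits → 000° and 12.6636′; 0 + 12.6636/60 = 0.2110600
hemisphere W, so the sign is −

-22.831867, -0.211060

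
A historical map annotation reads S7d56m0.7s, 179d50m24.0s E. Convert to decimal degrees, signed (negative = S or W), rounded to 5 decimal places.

-7.93353, 179.84000

Lat: 56′ + 0.7″ = 56.01167′; 7 + 56.01167/60 = 7.933528
S ⇒ negate
Lon: 179° + 50/60 + 24/3600 = 179 + 0.833333 + 0.006667 = 179.840000
E → positive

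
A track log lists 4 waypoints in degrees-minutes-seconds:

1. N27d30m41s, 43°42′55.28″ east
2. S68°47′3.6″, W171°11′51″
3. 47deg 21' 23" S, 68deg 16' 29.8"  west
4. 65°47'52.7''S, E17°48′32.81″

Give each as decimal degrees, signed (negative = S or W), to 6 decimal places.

Point 1:
  Lat: 27° + 30/60 + 41/3600 = 27 + 0.500000 + 0.011389 = 27.5113889
  N → positive
  Longitude: 42′ + 55.28″ = 42.92133′; 43 + 42.92133/60 = 43.7153556
  E ⇒ keep positive
Point 2:
  φ: 68 + 47/60 + 3.6/3600 = 68.7843333
  S ⇒ negate
  Lon: 11′ + 51″ = 11.85000′; 171 + 11.85000/60 = 171.1975000
  W ⇒ negate
Point 3:
  Lat: 47 + 21/60 + 23/3600 = 47.3563889
  S ⇒ negate
  Longitude: 68 + 16/60 + 29.8/3600 = 68.2749444
  hemisphere W, so the sign is −
Point 4:
  Latitude: 65° + 47/60 + 52.7/3600 = 65 + 0.783333 + 0.014639 = 65.7979722
  S → negative
  λ: 17 + 48/60 + 32.81/3600 = 17.8091139
  E → positive

1. 27.511389, 43.715356
2. -68.784333, -171.197500
3. -47.356389, -68.274944
4. -65.797972, 17.809114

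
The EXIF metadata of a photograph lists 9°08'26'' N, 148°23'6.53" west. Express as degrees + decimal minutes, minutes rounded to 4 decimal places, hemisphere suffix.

Lat: 8 + 26/60 = 8.433333′
Longitude: 23 + 6.53/60 = 23.108833′

9° 8.4333′ N, 148° 23.1088′ W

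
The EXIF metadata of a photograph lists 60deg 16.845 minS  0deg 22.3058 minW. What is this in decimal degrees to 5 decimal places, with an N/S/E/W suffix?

Latitude: 60 + 16.845/60 = 60.280750
Longitude: 22.3058′ = 0.371763°; total 0.371763

60.28075° S, 0.37176° W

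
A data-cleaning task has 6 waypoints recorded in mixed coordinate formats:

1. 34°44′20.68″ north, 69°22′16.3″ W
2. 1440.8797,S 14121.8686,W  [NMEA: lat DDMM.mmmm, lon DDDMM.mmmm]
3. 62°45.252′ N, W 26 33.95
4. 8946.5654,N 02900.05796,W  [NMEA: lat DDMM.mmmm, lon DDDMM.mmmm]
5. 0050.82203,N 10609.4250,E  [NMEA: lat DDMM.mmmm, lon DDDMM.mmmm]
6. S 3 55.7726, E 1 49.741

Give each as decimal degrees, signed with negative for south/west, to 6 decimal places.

1. 34.739078, -69.371194
2. -14.681328, -141.364477
3. 62.754200, -26.565833
4. 89.776090, -29.000966
5. 0.847034, 106.157083
6. -3.929543, 1.829017

Point 1:
  Latitude: 34 + 44/60 + 20.68/3600 = 34.7390778
  N → positive
  Longitude: 22′ + 16.3″ = 22.27167′; 69 + 22.27167/60 = 69.3711944
  W → negative
Point 2:
  φ: split at 2 digits → 14° and 40.8797′; 14 + 40.8797/60 = 14.6813283
  S ⇒ negate
  Lon: degrees = first 3 digits = 141, minutes = 21.8686; 141 + 21.8686/60 = 141.3644767
  W → negative
Point 3:
  Latitude: 45.252′ = 0.754200°; total 62.7542000
  N ⇒ keep positive
  λ: 33.95′ = 0.565833°; total 26.5658333
  hemisphere W, so the sign is −
Point 4:
  Lat: split at 2 digits → 89° and 46.5654′; 89 + 46.5654/60 = 89.7760900
  N → positive
  Longitude: split at 3 digits → 029° and 0.05796′; 29 + 0.05796/60 = 29.0009660
  hemisphere W, so the sign is −
Point 5:
  φ: split at 2 digits → 00° and 50.82203′; 0 + 50.82203/60 = 0.8470338
  N → positive
  Longitude: split at 3 digits → 106° and 9.425′; 106 + 9.425/60 = 106.1570833
  E ⇒ keep positive
Point 6:
  Lat: 55.7726′ = 0.929543°; total 3.9295433
  S → negative
  Longitude: 49.741′ = 0.829017°; total 1.8290167
  E ⇒ keep positive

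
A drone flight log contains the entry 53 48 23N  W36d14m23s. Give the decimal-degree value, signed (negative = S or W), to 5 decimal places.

Latitude: 53° + 48/60 + 23/3600 = 53 + 0.800000 + 0.006389 = 53.806389
N → positive
Longitude: 36 + 14/60 + 23/3600 = 36.239722
W ⇒ negate

53.80639, -36.23972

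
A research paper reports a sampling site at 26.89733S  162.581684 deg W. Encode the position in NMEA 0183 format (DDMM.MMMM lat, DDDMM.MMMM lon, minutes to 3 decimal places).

2653.840,S / 16234.901,W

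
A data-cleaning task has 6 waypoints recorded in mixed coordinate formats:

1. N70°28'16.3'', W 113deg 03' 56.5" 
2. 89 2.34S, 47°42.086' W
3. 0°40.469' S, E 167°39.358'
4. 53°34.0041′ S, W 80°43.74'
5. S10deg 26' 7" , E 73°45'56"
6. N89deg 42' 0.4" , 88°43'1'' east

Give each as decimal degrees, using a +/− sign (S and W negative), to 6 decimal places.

Point 1:
  Lat: 70° + 28/60 + 16.3/3600 = 70 + 0.466667 + 0.004528 = 70.4711944
  N → positive
  Lon: 3′ + 56.5″ = 3.94167′; 113 + 3.94167/60 = 113.0656944
  W ⇒ negate
Point 2:
  Lat: 2.34′ = 0.039000°; total 89.0390000
  S ⇒ negate
  λ: 42.086′ = 0.701433°; total 47.7014333
  W ⇒ negate
Point 3:
  Latitude: 0 + 40.469/60 = 0.6744833
  S ⇒ negate
  Longitude: 39.358′ = 0.655967°; total 167.6559667
  E → positive
Point 4:
  φ: 34.0041′ = 0.566735°; total 53.5667350
  S ⇒ negate
  λ: 80 + 43.74/60 = 80.7290000
  W → negative
Point 5:
  Latitude: 10° + 26/60 + 7/3600 = 10 + 0.433333 + 0.001944 = 10.4352778
  hemisphere S, so the sign is −
  λ: 73 + 45/60 + 56/3600 = 73.7655556
  E → positive
Point 6:
  φ: 89 + 42/60 + 0.4/3600 = 89.7001111
  N → positive
  λ: 88° + 43/60 + 1/3600 = 88 + 0.716667 + 0.000278 = 88.7169444
  E → positive

1. 70.471194, -113.065694
2. -89.039000, -47.701433
3. -0.674483, 167.655967
4. -53.566735, -80.729000
5. -10.435278, 73.765556
6. 89.700111, 88.716944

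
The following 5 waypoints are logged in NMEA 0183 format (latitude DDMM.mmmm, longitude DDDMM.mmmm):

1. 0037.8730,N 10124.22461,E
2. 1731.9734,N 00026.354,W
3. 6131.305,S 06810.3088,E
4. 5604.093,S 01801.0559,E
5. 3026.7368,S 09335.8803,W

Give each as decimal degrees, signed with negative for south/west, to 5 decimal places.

Point 1:
  Latitude: split at 2 digits → 00° and 37.873′; 0 + 37.873/60 = 0.631217
  N ⇒ keep positive
  Longitude: degrees = first 3 digits = 101, minutes = 24.22461; 101 + 24.22461/60 = 101.403744
  E → positive
Point 2:
  Lat: degrees = first 2 digits = 17, minutes = 31.9734; 17 + 31.9734/60 = 17.532890
  N ⇒ keep positive
  Longitude: split at 3 digits → 000° and 26.354′; 0 + 26.354/60 = 0.439233
  W → negative
Point 3:
  φ: split at 2 digits → 61° and 31.305′; 61 + 31.305/60 = 61.521750
  S ⇒ negate
  Longitude: degrees = first 3 digits = 68, minutes = 10.3088; 68 + 10.3088/60 = 68.171813
  E ⇒ keep positive
Point 4:
  Latitude: split at 2 digits → 56° and 4.093′; 56 + 4.093/60 = 56.068217
  hemisphere S, so the sign is −
  Longitude: split at 3 digits → 018° and 1.0559′; 18 + 1.0559/60 = 18.017598
  E → positive
Point 5:
  φ: split at 2 digits → 30° and 26.7368′; 30 + 26.7368/60 = 30.445613
  hemisphere S, so the sign is −
  λ: degrees = first 3 digits = 93, minutes = 35.8803; 93 + 35.8803/60 = 93.598005
  W ⇒ negate

1. 0.63122, 101.40374
2. 17.53289, -0.43923
3. -61.52175, 68.17181
4. -56.06822, 18.01760
5. -30.44561, -93.59801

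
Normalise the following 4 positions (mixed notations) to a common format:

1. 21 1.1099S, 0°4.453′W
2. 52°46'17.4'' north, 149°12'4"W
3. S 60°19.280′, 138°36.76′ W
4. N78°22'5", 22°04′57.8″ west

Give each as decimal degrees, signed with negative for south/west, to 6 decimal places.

Point 1:
  Latitude: 1.1099′ = 0.018498°; total 21.0184983
  S → negative
  Longitude: 4.453′ = 0.074217°; total 0.0742167
  hemisphere W, so the sign is −
Point 2:
  Latitude: 46′ + 17.4″ = 46.29000′; 52 + 46.29000/60 = 52.7715000
  N → positive
  λ: 12′ + 4″ = 12.06667′; 149 + 12.06667/60 = 149.2011111
  W → negative
Point 3:
  Lat: 60 + 19.28/60 = 60.3213333
  S ⇒ negate
  λ: 138 + 36.76/60 = 138.6126667
  W → negative
Point 4:
  Lat: 78 + 22/60 + 5/3600 = 78.3680556
  N → positive
  λ: 4′ + 57.8″ = 4.96333′; 22 + 4.96333/60 = 22.0827222
  hemisphere W, so the sign is −

1. -21.018498, -0.074217
2. 52.771500, -149.201111
3. -60.321333, -138.612667
4. 78.368056, -22.082722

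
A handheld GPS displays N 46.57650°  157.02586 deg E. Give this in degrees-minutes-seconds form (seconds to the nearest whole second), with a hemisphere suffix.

Lat: 0.576500 × 60 = 34.59000′ → 34′, remainder × 60 = 35.40″
Longitude: 0.025860° → 1.55160′; 0.55160 × 60 = 33.10″

46°34′35″ N, 157°01′33″ E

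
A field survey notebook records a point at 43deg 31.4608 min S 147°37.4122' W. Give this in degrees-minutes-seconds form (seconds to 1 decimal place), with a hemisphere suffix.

Latitude: 31.46080′ → 31′ and 0.46080 × 60 = 27.648″
Longitude: 37.41220′ → 37′ and 0.41220 × 60 = 24.732″

43°31′27.6″ S, 147°37′24.7″ W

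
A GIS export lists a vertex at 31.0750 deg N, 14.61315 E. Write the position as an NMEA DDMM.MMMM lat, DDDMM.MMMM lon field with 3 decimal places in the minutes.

Latitude: fractional part 0.075000 → 4.50000 minutes
Longitude: 14° + 0.613150 × 60 = 14° 36.78900′

3104.500,N / 01436.789,E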